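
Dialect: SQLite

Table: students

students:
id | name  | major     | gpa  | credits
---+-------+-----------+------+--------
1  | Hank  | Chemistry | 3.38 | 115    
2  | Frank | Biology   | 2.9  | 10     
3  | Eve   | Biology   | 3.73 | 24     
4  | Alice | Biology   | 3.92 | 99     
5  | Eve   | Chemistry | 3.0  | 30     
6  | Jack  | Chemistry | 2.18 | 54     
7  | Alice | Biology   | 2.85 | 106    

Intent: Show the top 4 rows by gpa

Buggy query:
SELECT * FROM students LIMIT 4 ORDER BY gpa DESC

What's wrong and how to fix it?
Bug: ORDER BY cannot follow LIMIT; LIMIT is the final clause

Fix: Sort with ORDER BY, then apply LIMIT

Corrected query:
SELECT * FROM students ORDER BY gpa DESC LIMIT 4

Result:
id | name  | major     | gpa  | credits
---+-------+-----------+------+--------
4  | Alice | Biology   | 3.92 | 99     
3  | Eve   | Biology   | 3.73 | 24     
1  | Hank  | Chemistry | 3.38 | 115    
5  | Eve   | Chemistry | 3    | 30     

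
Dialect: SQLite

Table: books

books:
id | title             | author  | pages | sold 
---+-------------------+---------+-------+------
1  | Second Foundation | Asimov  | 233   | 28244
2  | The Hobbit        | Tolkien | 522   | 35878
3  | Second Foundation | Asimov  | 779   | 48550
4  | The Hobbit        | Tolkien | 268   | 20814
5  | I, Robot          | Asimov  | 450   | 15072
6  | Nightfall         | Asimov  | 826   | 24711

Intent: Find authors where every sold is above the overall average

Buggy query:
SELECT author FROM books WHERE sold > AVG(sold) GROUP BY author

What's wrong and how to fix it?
Bug: AVG() is an aggregate; it can't sit directly in WHERE

Fix: Compute the overall average in a scalar subquery and compare each group's MIN against it in HAVING

Corrected query:
SELECT author FROM books GROUP BY author HAVING MIN(sold) > (SELECT AVG(sold) FROM books)

Result:
(no rows)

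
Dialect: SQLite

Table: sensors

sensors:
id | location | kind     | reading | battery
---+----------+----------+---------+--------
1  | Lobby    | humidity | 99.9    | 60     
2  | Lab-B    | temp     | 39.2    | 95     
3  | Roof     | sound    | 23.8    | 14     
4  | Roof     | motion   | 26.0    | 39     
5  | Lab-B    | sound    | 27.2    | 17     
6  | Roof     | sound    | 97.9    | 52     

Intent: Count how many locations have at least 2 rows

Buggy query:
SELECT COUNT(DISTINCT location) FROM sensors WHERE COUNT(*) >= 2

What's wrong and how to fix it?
Bug: COUNT(*) cannot appear in WHERE; the per-group count doesn't exist yet

Fix: Use a subquery that GROUPs and filters with HAVING, then count its rows

Corrected query:
SELECT COUNT(*) FROM (SELECT location FROM sensors GROUP BY location HAVING COUNT(*) >= 2)

Result:
COUNT(*)
--------
2       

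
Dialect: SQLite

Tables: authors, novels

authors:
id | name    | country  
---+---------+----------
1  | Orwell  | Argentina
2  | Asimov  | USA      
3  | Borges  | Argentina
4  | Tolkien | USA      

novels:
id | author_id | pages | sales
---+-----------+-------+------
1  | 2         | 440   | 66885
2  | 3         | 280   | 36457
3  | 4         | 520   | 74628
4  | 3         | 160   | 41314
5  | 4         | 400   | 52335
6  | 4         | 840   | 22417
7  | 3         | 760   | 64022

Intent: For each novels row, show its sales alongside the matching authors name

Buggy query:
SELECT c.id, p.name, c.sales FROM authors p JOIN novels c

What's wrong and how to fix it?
Bug: Missing join condition: each novels row is matched to all authors rows instead of just its own

Fix: Add ON c.author_id = p.id to the JOIN

Corrected query:
SELECT c.id, p.name, c.sales FROM authors p JOIN novels c ON c.author_id = p.id

Result:
id | name    | sales
---+---------+------
1  | Asimov  | 66885
2  | Borges  | 36457
3  | Tolkien | 74628
4  | Borges  | 41314
5  | Tolkien | 52335
6  | Tolkien | 22417
7  | Borges  | 64022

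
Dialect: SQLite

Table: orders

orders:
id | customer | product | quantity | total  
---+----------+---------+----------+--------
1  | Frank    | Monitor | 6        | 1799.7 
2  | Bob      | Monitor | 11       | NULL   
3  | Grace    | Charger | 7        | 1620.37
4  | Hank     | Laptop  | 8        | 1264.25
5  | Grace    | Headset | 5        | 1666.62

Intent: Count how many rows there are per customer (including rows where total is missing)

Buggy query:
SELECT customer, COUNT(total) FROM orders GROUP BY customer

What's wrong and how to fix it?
Bug: COUNT(column) counts non-NULL values only; rows with NULL total aren't counted

Fix: Replace COUNT(total) with COUNT(*)

Corrected query:
SELECT customer, COUNT(*) FROM orders GROUP BY customer

Result:
customer | COUNT(*)
---------+---------
Bob      | 1       
Frank    | 1       
Grace    | 2       
Hank     | 1       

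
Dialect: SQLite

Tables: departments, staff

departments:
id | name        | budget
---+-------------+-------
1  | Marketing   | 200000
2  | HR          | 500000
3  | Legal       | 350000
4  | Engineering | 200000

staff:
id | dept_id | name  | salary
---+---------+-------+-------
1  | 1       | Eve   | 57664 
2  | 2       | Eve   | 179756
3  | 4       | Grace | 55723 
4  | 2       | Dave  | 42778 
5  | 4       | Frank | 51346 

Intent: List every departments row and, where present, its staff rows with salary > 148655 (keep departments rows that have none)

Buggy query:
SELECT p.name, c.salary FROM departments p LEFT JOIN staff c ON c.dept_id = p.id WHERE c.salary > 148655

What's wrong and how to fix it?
Bug: A WHERE condition on the right-hand table after LEFT JOIN drops unmatched parents

Fix: Move the right-table condition into the ON clause so unmatched parents are kept

Corrected query:
SELECT p.name, c.salary FROM departments p LEFT JOIN staff c ON c.dept_id = p.id AND c.salary > 148655

Result:
name        | salary
------------+-------
Marketing   | NULL  
HR          | 179756
Legal       | NULL  
Engineering | NULL  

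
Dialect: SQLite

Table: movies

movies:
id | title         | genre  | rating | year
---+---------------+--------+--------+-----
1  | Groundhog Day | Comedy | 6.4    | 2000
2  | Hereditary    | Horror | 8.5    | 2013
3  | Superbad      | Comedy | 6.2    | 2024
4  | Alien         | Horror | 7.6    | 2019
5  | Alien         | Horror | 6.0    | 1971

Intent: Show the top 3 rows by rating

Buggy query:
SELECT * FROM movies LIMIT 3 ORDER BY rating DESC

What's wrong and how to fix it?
Bug: ORDER BY cannot follow LIMIT; LIMIT is the final clause

Fix: Swap the clauses: ORDER BY first, then LIMIT

Corrected query:
SELECT * FROM movies ORDER BY rating DESC LIMIT 3

Result:
id | title         | genre  | rating | year
---+---------------+--------+--------+-----
2  | Hereditary    | Horror | 8.5    | 2013
4  | Alien         | Horror | 7.6    | 2019
1  | Groundhog Day | Comedy | 6.4    | 2000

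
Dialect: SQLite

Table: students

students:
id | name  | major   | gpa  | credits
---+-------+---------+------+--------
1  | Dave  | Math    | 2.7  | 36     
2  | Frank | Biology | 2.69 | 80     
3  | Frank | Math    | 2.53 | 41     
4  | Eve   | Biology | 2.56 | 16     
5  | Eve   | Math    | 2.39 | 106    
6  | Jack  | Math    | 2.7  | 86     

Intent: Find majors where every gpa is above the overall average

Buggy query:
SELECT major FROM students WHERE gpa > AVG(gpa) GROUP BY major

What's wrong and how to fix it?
Bug: AVG() is an aggregate; it can't sit directly in WHERE

Fix: Compute the overall average in a scalar subquery and compare each group's MIN against it in HAVING

Corrected query:
SELECT major FROM students GROUP BY major HAVING MIN(gpa) > (SELECT AVG(gpa) FROM students)

Result:
(no rows)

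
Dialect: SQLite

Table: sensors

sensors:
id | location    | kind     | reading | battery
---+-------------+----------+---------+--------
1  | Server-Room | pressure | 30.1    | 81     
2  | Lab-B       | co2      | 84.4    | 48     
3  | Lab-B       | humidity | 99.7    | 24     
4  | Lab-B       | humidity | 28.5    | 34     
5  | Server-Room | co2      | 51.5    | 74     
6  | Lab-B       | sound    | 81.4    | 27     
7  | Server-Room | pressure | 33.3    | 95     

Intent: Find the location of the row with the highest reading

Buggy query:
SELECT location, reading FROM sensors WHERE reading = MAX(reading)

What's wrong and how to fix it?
Bug: MAX(reading) is an aggregate and cannot be used directly in WHERE

Fix: Use a subquery: WHERE reading = (SELECT MAX(reading) FROM sensors)

Corrected query:
SELECT location, reading FROM sensors WHERE reading = (SELECT MAX(reading) FROM sensors)

Result:
location | reading
---------+--------
Lab-B    | 99.7   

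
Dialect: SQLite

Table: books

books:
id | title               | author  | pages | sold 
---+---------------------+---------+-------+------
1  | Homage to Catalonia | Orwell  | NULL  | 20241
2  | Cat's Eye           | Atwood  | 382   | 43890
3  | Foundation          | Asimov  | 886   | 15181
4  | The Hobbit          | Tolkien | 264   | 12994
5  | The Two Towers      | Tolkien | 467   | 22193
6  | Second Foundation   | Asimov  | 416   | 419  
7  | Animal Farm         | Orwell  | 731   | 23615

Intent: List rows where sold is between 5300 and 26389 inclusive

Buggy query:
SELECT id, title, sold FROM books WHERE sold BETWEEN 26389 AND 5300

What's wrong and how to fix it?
Bug: The bounds are reversed; BETWEEN a AND b requires a <= b to match anything

Fix: Write BETWEEN 5300 AND 26389

Corrected query:
SELECT id, title, sold FROM books WHERE sold BETWEEN 5300 AND 26389

Result:
id | title               | sold 
---+---------------------+------
1  | Homage to Catalonia | 20241
3  | Foundation          | 15181
4  | The Hobbit          | 12994
5  | The Two Towers      | 22193
7  | Animal Farm         | 23615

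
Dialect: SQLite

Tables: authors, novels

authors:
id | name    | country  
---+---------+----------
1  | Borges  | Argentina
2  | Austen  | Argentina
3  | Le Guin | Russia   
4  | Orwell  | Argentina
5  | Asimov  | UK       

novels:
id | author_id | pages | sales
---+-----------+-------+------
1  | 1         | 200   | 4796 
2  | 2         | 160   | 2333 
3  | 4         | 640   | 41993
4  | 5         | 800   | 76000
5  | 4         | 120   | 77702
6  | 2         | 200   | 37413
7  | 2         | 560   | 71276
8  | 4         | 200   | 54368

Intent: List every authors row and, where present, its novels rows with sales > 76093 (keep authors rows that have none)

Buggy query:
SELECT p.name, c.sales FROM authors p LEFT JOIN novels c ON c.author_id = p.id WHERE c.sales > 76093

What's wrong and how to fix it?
Bug: Filtering c.sales in WHERE discards the NULL rows produced by LEFT JOIN, turning it into an inner join

Fix: Move the right-table condition into the ON clause so unmatched parents are kept

Corrected query:
SELECT p.name, c.sales FROM authors p LEFT JOIN novels c ON c.author_id = p.id AND c.sales > 76093

Result:
name    | sales
--------+------
Borges  | NULL 
Austen  | NULL 
Le Guin | NULL 
Orwell  | 77702
Asimov  | NULL 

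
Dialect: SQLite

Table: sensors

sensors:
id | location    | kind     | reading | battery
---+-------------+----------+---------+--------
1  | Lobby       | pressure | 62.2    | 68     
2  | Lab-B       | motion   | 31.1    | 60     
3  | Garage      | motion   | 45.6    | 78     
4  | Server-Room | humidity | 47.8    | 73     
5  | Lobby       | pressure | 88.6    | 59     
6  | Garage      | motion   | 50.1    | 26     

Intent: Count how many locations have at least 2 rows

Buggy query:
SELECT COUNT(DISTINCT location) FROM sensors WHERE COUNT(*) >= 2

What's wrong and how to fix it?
Bug: WHERE filters individual rows, not groups, so a group-level COUNT is invalid there

Fix: Use a subquery that GROUPs and filters with HAVING, then count its rows

Corrected query:
SELECT COUNT(*) FROM (SELECT location FROM sensors GROUP BY location HAVING COUNT(*) >= 2)

Result:
COUNT(*)
--------
2       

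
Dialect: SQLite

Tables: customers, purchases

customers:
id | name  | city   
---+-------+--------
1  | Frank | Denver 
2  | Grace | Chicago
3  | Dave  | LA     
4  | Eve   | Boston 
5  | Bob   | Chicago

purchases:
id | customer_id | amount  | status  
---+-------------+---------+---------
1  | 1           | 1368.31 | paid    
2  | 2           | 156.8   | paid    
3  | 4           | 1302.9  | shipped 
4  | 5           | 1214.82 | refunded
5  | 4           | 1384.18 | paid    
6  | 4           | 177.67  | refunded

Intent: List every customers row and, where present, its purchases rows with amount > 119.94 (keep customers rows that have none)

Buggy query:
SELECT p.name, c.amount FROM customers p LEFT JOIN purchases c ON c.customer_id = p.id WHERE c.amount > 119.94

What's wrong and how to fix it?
Bug: A WHERE condition on the right-hand table after LEFT JOIN drops unmatched parents

Fix: Put 'c.amount > 119.94' in the JOIN's ON clause instead of WHERE

Corrected query:
SELECT p.name, c.amount FROM customers p LEFT JOIN purchases c ON c.customer_id = p.id AND c.amount > 119.94

Result:
name  | amount 
------+--------
Frank | 1368.31
Grace | 156.8  
Dave  | NULL   
Eve   | 177.67 
Eve   | 1302.9 
Eve   | 1384.18
Bob   | 1214.82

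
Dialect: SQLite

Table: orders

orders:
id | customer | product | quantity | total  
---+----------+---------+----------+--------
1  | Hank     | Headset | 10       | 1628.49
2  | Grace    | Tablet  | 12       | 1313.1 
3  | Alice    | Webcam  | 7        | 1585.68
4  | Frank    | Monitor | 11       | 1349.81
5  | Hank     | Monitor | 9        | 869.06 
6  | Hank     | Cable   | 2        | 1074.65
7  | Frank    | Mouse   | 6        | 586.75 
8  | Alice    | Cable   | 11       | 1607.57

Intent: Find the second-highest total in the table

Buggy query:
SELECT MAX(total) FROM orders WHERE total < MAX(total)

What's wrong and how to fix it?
Bug: The inner MAX is an aggregate inside WHERE, which is not allowed

Fix: Compute the overall MAX in a subquery, then take MAX of rows below it

Corrected query:
SELECT MAX(total) FROM orders WHERE total < (SELECT MAX(total) FROM orders)

Result:
MAX(total)
----------
1607.57   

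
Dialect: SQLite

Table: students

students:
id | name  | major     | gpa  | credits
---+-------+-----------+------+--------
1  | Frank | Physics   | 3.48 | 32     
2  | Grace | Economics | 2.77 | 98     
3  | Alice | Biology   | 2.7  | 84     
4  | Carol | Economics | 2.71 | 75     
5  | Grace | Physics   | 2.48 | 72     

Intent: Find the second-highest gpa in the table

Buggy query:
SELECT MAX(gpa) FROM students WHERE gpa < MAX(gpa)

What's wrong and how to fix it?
Bug: MAX(gpa) on the right of the comparison is an aggregate-in-WHERE error

Fix: Compute the overall MAX in a subquery, then take MAX of rows below it

Corrected query:
SELECT MAX(gpa) FROM students WHERE gpa < (SELECT MAX(gpa) FROM students)

Result:
MAX(gpa)
--------
2.77    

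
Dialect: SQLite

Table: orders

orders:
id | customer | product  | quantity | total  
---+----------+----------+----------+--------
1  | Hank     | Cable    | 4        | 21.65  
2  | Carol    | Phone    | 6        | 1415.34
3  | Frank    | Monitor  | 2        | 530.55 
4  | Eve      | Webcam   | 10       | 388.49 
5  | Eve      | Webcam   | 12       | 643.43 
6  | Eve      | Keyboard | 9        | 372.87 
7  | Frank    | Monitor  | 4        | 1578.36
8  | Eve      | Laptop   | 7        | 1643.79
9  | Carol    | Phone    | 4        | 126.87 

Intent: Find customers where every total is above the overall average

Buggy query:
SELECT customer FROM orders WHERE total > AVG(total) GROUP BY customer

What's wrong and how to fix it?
Bug: AVG() is an aggregate; it can't sit directly in WHERE

Fix: Use a subquery for AVG and a HAVING MIN(...) filter so the condition holds for every row in the group

Corrected query:
SELECT customer FROM orders GROUP BY customer HAVING MIN(total) > (SELECT AVG(total) FROM orders)

Result:
(no rows)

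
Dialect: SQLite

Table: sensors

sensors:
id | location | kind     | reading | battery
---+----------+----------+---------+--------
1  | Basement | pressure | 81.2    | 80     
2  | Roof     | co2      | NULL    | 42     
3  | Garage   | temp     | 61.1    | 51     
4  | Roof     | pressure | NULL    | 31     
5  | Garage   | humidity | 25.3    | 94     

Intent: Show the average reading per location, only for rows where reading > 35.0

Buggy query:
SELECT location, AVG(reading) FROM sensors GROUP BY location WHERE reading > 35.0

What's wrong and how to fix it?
Bug: WHERE cannot follow GROUP BY

Fix: Place WHERE between FROM and GROUP BY

Corrected query:
SELECT location, AVG(reading) FROM sensors WHERE reading > 35.0 GROUP BY location

Result:
location | AVG(reading)
---------+-------------
Basement | 81.2        
Garage   | 61.1        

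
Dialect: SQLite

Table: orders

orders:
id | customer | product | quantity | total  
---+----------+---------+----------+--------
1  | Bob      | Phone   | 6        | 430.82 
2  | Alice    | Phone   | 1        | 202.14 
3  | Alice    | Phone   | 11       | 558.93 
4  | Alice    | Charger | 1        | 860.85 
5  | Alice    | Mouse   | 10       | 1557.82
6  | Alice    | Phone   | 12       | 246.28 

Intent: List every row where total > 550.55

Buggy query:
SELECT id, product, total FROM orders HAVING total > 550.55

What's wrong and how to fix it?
Bug: HAVING filters the output of aggregation, but this query has no GROUP BY and no aggregate functions, so SQLite rejects it (HAVING clause on a non-aggregate query); the condition here is per row

Fix: Use WHERE for row-level filtering

Corrected query:
SELECT id, product, total FROM orders WHERE total > 550.55

Result:
id | product | total  
---+---------+--------
3  | Phone   | 558.93 
4  | Charger | 860.85 
5  | Mouse   | 1557.82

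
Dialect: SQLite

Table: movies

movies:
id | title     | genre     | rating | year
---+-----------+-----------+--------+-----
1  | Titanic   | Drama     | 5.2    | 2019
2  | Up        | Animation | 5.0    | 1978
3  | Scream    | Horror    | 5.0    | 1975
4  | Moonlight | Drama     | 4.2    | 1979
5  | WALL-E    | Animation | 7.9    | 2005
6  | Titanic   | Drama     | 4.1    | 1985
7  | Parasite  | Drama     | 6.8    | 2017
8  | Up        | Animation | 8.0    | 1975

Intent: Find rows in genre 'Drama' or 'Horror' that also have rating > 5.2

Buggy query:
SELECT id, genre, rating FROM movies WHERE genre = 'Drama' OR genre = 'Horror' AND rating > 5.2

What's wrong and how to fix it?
Bug: Without parentheses, AND is evaluated before OR, so the rating filter only applies to the 'Horror' branch

Fix: Group the OR with parentheses (or use IN), then AND the threshold

Corrected query:
SELECT id, genre, rating FROM movies WHERE (genre = 'Drama' OR genre = 'Horror') AND rating > 5.2

Result:
id | genre | rating
---+-------+-------
7  | Drama | 6.8   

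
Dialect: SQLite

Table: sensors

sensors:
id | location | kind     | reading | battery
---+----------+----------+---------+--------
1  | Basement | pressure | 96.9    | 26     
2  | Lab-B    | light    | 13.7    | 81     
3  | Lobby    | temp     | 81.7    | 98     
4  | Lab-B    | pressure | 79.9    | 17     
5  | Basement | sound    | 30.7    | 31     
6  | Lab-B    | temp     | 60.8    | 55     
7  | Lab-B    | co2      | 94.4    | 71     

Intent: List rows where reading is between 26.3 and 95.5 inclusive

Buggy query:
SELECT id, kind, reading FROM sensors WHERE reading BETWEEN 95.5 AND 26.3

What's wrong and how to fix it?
Bug: The bounds are reversed; BETWEEN a AND b requires a <= b to match anything

Fix: Swap the bounds so the smaller value comes first

Corrected query:
SELECT id, kind, reading FROM sensors WHERE reading BETWEEN 26.3 AND 95.5

Result:
id | kind     | reading
---+----------+--------
3  | temp     | 81.7   
4  | pressure | 79.9   
5  | sound    | 30.7   
6  | temp     | 60.8   
7  | co2      | 94.4   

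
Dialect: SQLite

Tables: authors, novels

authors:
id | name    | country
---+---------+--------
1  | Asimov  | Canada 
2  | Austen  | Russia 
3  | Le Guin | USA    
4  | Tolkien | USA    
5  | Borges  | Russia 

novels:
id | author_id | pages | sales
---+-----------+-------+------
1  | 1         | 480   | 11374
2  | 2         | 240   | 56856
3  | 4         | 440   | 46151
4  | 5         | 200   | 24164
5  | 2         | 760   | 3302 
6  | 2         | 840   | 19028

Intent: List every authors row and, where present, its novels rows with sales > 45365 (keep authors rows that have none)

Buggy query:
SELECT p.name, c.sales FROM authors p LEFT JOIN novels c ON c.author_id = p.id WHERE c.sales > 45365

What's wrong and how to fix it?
Bug: Filtering c.sales in WHERE discards the NULL rows produced by LEFT JOIN, turning it into an inner join

Fix: Move the right-table condition into the ON clause so unmatched parents are kept

Corrected query:
SELECT p.name, c.sales FROM authors p LEFT JOIN novels c ON c.author_id = p.id AND c.sales > 45365

Result:
name    | sales
--------+------
Asimov  | NULL 
Austen  | 56856
Le Guin | NULL 
Tolkien | 46151
Borges  | NULL 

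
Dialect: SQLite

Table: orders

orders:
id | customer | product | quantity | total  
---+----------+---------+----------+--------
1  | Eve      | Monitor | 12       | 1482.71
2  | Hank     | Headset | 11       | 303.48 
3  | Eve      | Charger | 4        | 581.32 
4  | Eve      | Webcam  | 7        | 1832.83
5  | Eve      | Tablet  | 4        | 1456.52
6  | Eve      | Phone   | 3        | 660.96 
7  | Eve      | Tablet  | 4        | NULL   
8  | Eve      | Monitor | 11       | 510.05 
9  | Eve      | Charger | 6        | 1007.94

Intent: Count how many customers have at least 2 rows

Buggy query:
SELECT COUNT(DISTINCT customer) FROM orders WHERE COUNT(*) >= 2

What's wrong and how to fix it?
Bug: WHERE filters individual rows, not groups, so a group-level COUNT is invalid there

Fix: Group first with HAVING COUNT(*) >= 2, then COUNT the resulting groups

Corrected query:
SELECT COUNT(*) FROM (SELECT customer FROM orders GROUP BY customer HAVING COUNT(*) >= 2)

Result:
COUNT(*)
--------
1       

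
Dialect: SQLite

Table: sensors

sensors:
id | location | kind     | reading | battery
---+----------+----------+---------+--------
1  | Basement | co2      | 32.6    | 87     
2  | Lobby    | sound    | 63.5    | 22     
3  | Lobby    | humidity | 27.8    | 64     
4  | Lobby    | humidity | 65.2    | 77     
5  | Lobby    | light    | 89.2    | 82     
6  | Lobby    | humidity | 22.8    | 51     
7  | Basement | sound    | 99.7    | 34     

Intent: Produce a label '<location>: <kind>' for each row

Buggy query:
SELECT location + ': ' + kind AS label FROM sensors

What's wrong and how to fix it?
Bug: SQLite uses || for string concatenation; + coerces text to numbers (yielding 0)

Fix: Replace + with || to concatenate text

Corrected query:
SELECT location || ': ' || kind AS label FROM sensors

Result:
label          
---------------
Basement: co2  
Lobby: sound   
Lobby: humidity
Lobby: humidity
Lobby: light   
Lobby: humidity
Basement: sound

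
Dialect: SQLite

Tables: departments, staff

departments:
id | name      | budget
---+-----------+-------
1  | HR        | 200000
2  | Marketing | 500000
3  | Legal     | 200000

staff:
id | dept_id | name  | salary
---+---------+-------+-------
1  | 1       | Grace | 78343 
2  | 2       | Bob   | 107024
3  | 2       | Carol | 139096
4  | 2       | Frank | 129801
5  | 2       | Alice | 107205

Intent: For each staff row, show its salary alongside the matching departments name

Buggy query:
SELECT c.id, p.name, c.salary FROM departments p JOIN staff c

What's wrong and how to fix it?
Bug: Missing join condition: each staff row is matched to all departments rows instead of just its own

Fix: Specify the join condition linking the foreign key to the parent id

Corrected query:
SELECT c.id, p.name, c.salary FROM departments p JOIN staff c ON c.dept_id = p.id

Result:
id | name      | salary
---+-----------+-------
1  | HR        | 78343 
2  | Marketing | 107024
3  | Marketing | 139096
4  | Marketing | 129801
5  | Marketing | 107205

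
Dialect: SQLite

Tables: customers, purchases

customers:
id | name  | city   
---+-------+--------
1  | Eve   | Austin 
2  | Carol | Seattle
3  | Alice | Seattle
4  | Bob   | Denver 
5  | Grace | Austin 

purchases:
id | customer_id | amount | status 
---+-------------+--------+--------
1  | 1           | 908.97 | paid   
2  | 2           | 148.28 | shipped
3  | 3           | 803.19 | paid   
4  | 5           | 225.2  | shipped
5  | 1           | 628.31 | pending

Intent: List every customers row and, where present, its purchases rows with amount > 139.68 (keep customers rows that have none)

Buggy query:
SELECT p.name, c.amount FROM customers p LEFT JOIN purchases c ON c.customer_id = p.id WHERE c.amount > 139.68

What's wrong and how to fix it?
Bug: Filtering c.amount in WHERE discards the NULL rows produced by LEFT JOIN, turning it into an inner join

Fix: Move the right-table condition into the ON clause so unmatched parents are kept

Corrected query:
SELECT p.name, c.amount FROM customers p LEFT JOIN purchases c ON c.customer_id = p.id AND c.amount > 139.68

Result:
name  | amount
------+-------
Eve   | 628.31
Eve   | 908.97
Carol | 148.28
Alice | 803.19
Bob   | NULL  
Grace | 225.2 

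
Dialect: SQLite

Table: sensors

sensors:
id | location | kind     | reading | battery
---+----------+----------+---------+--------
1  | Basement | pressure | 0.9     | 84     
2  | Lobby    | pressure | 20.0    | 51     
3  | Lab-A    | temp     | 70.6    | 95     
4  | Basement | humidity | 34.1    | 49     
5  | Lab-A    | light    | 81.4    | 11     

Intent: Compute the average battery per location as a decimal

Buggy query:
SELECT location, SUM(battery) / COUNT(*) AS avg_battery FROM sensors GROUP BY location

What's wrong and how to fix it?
Bug: Both operands are integers, so '/' performs integer division and truncates

Fix: Multiply by 1.0 (or CAST to REAL) to force floating-point division

Corrected query:
SELECT location, SUM(battery) * 1.0 / COUNT(*) AS avg_battery FROM sensors GROUP BY location

Result:
location | avg_battery
---------+------------
Basement | 66.5       
Lab-A    | 53         
Lobby    | 51         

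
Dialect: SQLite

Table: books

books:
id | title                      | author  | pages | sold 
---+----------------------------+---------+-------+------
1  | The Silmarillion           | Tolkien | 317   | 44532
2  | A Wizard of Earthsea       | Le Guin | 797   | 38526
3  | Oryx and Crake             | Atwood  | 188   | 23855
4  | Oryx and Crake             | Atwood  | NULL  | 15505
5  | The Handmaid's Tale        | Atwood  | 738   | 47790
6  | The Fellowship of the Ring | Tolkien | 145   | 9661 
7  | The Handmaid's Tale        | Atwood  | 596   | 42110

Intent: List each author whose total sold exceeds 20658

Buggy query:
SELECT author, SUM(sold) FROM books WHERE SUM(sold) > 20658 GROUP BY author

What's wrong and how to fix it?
Bug: SUM(sold) is an aggregate, but WHERE filters rows before aggregation

Fix: Move the aggregate condition to a HAVING clause

Corrected query:
SELECT author, SUM(sold) FROM books GROUP BY author HAVING SUM(sold) > 20658

Result:
author  | SUM(sold)
--------+----------
Atwood  | 129260   
Le Guin | 38526    
Tolkien | 54193    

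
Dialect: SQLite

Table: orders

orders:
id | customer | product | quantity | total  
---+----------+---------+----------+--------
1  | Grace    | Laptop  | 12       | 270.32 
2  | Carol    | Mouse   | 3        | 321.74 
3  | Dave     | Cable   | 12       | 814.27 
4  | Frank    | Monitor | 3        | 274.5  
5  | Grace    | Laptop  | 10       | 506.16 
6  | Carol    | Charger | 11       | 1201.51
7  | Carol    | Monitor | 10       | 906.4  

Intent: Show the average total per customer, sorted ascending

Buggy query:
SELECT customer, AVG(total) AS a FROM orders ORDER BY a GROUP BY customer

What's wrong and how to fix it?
Bug: ORDER BY appears before GROUP BY; SQL clause order requires GROUP BY first

Fix: Move ORDER BY to the end, after GROUP BY

Corrected query:
SELECT customer, AVG(total) AS a FROM orders GROUP BY customer ORDER BY a

Result:
customer | a         
---------+-----------
Frank    | 274.5     
Grace    | 388.24    
Carol    | 809.883333
Dave     | 814.27    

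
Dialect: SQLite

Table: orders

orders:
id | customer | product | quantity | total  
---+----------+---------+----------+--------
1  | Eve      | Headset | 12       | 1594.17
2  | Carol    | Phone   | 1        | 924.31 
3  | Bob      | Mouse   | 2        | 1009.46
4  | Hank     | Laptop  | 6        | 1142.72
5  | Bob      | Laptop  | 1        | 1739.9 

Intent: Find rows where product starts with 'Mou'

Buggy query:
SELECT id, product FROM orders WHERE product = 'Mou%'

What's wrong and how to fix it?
Bug: Wildcards only work with LIKE; '=' treats '%' as a literal character

Fix: Use LIKE for wildcard pattern matching

Corrected query:
SELECT id, product FROM orders WHERE product LIKE 'Mou%'

Result:
id | product
---+--------
3  | Mouse  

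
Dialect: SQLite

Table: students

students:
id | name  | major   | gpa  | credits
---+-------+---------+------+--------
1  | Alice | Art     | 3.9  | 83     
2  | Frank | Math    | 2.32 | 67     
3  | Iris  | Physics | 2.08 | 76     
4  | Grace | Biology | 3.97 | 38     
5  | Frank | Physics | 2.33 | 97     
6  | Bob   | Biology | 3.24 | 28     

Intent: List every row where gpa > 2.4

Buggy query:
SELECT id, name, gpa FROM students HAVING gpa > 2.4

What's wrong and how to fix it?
Bug: This is a non-aggregate query (no GROUP BY, no aggregates), so in SQLite the HAVING clause is invalid here; a row-level condition belongs in WHERE

Fix: Replace HAVING with WHERE since the condition applies to individual rows

Corrected query:
SELECT id, name, gpa FROM students WHERE gpa > 2.4

Result:
id | name  | gpa 
---+-------+-----
1  | Alice | 3.9 
4  | Grace | 3.97
6  | Bob   | 3.24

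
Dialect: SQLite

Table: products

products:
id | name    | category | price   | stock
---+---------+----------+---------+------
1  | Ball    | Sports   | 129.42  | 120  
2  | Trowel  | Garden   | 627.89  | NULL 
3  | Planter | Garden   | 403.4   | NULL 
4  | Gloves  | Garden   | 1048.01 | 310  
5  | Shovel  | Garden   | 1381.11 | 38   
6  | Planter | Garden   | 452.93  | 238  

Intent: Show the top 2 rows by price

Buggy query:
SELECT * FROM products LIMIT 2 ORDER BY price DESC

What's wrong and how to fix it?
Bug: ORDER BY cannot follow LIMIT; LIMIT is the final clause

Fix: Sort with ORDER BY, then apply LIMIT

Corrected query:
SELECT * FROM products ORDER BY price DESC LIMIT 2

Result:
id | name   | category | price   | stock
---+--------+----------+---------+------
5  | Shovel | Garden   | 1381.11 | 38   
4  | Gloves | Garden   | 1048.01 | 310  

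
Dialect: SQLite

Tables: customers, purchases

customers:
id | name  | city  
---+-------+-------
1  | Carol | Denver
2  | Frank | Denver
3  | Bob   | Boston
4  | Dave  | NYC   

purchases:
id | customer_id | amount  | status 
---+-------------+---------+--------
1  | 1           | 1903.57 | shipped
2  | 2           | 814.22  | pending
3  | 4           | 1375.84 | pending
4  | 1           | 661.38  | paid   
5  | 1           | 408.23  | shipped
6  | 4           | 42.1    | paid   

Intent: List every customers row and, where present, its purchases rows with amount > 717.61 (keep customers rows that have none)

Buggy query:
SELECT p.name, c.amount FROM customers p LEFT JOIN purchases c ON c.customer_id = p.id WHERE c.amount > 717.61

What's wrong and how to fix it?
Bug: Filtering c.amount in WHERE discards the NULL rows produced by LEFT JOIN, turning it into an inner join

Fix: Move the right-table condition into the ON clause so unmatched parents are kept

Corrected query:
SELECT p.name, c.amount FROM customers p LEFT JOIN purchases c ON c.customer_id = p.id AND c.amount > 717.61

Result:
name  | amount 
------+--------
Carol | 1903.57
Frank | 814.22 
Bob   | NULL   
Dave  | 1375.84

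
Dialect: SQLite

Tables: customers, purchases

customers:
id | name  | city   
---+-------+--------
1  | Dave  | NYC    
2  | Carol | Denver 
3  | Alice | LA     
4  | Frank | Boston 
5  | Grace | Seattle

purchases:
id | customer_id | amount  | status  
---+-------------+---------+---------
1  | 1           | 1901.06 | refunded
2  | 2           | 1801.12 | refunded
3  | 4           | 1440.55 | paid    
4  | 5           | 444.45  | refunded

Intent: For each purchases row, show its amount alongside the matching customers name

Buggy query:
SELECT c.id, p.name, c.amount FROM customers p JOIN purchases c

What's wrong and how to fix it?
Bug: JOIN with no ON clause produces a cartesian product; every purchases row pairs with every customers row

Fix: Add ON c.customer_id = p.id to the JOIN

Corrected query:
SELECT c.id, p.name, c.amount FROM customers p JOIN purchases c ON c.customer_id = p.id

Result:
id | name  | amount 
---+-------+--------
1  | Dave  | 1901.06
2  | Carol | 1801.12
3  | Frank | 1440.55
4  | Grace | 444.45 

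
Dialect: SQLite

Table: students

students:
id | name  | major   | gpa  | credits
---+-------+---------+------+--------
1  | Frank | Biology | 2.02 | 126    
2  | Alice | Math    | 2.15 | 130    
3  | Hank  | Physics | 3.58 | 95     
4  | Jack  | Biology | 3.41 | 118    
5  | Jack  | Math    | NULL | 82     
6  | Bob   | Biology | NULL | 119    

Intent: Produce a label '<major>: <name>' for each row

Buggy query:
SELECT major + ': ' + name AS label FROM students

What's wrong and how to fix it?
Bug: SQLite uses || for string concatenation; + coerces text to numbers (yielding 0)

Fix: Replace + with || to concatenate text

Corrected query:
SELECT major || ': ' || name AS label FROM students

Result:
label         
--------------
Biology: Frank
Math: Alice   
Physics: Hank 
Biology: Jack 
Math: Jack    
Biology: Bob  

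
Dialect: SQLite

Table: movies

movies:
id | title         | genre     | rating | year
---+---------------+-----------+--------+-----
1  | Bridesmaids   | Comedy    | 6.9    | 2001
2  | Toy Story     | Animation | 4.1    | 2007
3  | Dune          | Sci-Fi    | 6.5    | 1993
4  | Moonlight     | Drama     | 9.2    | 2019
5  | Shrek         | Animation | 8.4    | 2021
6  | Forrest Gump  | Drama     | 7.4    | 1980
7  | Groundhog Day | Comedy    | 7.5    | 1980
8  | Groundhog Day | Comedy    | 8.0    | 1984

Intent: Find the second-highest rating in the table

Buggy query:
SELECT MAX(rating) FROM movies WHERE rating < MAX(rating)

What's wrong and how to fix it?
Bug: The inner MAX is an aggregate inside WHERE, which is not allowed

Fix: Compute the overall MAX in a subquery, then take MAX of rows below it

Corrected query:
SELECT MAX(rating) FROM movies WHERE rating < (SELECT MAX(rating) FROM movies)

Result:
MAX(rating)
-----------
8.4        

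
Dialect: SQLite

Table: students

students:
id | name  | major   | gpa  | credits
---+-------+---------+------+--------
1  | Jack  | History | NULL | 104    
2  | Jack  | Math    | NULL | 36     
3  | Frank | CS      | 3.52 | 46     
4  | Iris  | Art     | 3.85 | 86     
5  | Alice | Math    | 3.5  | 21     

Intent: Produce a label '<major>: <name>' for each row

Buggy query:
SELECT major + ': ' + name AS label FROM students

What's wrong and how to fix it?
Bug: '+' is numeric addition; on text columns SQLite converts them to 0 instead of concatenating

Fix: Use the || operator for string concatenation

Corrected query:
SELECT major || ': ' || name AS label FROM students

Result:
label        
-------------
History: Jack
Math: Jack   
CS: Frank    
Art: Iris    
Math: Alice  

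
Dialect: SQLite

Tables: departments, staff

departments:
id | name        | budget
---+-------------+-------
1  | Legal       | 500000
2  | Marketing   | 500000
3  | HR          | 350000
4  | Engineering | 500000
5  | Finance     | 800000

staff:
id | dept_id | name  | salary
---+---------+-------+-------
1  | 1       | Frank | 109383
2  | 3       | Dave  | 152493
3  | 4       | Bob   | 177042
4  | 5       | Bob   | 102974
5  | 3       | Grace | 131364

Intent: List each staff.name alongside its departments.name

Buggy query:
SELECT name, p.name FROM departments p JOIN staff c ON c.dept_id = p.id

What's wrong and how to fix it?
Bug: 'name' exists in both joined tables, so the database can't tell which one is meant

Fix: Qualify the column with its table alias (c.name)

Corrected query:
SELECT c.name, p.name FROM departments p JOIN staff c ON c.dept_id = p.id

Result:
name  | name       
------+------------
Frank | Legal      
Dave  | HR         
Bob   | Engineering
Bob   | Finance    
Grace | HR         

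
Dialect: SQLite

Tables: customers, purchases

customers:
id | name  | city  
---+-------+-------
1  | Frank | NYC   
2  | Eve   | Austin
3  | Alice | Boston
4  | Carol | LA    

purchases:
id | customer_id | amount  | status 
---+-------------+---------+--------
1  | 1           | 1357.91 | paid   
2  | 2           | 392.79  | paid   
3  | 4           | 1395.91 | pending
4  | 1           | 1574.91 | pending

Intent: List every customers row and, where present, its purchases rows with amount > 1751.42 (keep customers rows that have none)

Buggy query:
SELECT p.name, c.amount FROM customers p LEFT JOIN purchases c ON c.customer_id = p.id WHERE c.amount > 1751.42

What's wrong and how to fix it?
Bug: Filtering c.amount in WHERE discards the NULL rows produced by LEFT JOIN, turning it into an inner join

Fix: Put 'c.amount > 1751.42' in the JOIN's ON clause instead of WHERE

Corrected query:
SELECT p.name, c.amount FROM customers p LEFT JOIN purchases c ON c.customer_id = p.id AND c.amount > 1751.42

Result:
name  | amount
------+-------
Frank | NULL  
Eve   | NULL  
Alice | NULL  
Carol | NULL  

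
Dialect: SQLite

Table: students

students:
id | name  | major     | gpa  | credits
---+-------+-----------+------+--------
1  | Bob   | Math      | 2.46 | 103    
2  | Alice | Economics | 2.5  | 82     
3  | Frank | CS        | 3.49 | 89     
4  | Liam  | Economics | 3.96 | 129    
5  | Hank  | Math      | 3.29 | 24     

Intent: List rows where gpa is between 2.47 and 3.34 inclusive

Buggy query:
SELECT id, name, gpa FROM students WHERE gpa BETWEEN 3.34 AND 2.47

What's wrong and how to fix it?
Bug: BETWEEN expects the lower bound first; with 3.34 AND 2.47 the range is empty

Fix: Write BETWEEN 2.47 AND 3.34

Corrected query:
SELECT id, name, gpa FROM students WHERE gpa BETWEEN 2.47 AND 3.34

Result:
id | name  | gpa 
---+-------+-----
2  | Alice | 2.5 
5  | Hank  | 3.29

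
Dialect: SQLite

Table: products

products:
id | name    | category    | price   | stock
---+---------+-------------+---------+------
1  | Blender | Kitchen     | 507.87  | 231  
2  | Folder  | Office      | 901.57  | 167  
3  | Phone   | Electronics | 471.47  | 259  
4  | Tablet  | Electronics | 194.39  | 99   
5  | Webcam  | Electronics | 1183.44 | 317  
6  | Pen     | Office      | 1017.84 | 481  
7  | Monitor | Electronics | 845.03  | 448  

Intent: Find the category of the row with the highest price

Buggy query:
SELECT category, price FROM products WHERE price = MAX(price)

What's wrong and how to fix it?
Bug: WHERE is evaluated per row; an aggregate over the whole table isn't defined there

Fix: Use a subquery: WHERE price = (SELECT MAX(price) FROM products)

Corrected query:
SELECT category, price FROM products WHERE price = (SELECT MAX(price) FROM products)

Result:
category    | price  
------------+--------
Electronics | 1183.44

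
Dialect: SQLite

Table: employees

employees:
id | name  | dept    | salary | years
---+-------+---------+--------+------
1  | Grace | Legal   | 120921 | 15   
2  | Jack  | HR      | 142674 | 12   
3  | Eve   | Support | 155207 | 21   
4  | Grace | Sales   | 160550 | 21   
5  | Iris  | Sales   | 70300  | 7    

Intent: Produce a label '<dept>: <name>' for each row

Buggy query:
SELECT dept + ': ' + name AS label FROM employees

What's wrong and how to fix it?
Bug: '+' is numeric addition; on text columns SQLite converts them to 0 instead of concatenating

Fix: Use the || operator for string concatenation

Corrected query:
SELECT dept || ': ' || name AS label FROM employees

Result:
label       
------------
Legal: Grace
HR: Jack    
Support: Eve
Sales: Grace
Sales: Iris 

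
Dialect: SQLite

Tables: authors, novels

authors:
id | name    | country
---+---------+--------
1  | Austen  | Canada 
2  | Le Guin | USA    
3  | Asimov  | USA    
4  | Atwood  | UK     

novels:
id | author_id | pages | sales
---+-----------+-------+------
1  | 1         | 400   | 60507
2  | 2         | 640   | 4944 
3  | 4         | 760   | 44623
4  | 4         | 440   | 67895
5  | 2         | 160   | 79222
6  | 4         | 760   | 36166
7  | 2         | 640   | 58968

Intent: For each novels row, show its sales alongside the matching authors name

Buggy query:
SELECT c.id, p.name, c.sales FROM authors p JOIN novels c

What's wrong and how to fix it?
Bug: JOIN with no ON clause produces a cartesian product; every novels row pairs with every authors row

Fix: Add ON c.author_id = p.id to the JOIN

Corrected query:
SELECT c.id, p.name, c.sales FROM authors p JOIN novels c ON c.author_id = p.id

Result:
id | name    | sales
---+---------+------
1  | Austen  | 60507
2  | Le Guin | 4944 
3  | Atwood  | 44623
4  | Atwood  | 67895
5  | Le Guin | 79222
6  | Atwood  | 36166
7  | Le Guin | 58968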